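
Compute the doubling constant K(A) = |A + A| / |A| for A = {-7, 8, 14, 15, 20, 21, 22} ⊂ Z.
K = |A + A| / |A| = 22/7

Enumerate A + A = {a + b : a, b ∈ A}. With |A| = 7, there are |A|^2 = 49 ordered sum pairs; collecting distinct values, A + A = {-14, 1, 7, 8, 13, 14, 15, 16, 22, 23, 28, 29, 30, 34, 35, 36, 37, 40, 41, 42, 43, 44}, so |A + A| = 22. Thus K = 22/7. For comparison, the minimum possible |A + A| over all 7-element sets is 2·7 − 1 = 13 (so min K = 13/7), attained only by arithmetic progressions.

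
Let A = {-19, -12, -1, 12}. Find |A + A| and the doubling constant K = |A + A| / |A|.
K = |A + A| / |A| = 10/4 = 5/2

Enumerate A + A = {a + b : a, b ∈ A}. With |A| = 4, there are |A|^2 = 16 ordered sum pairs; collecting distinct values, A + A = {-38, -31, -24, -20, -13, -7, -2, 0, 11, 24}, so |A + A| = 10. Thus K = 10/4 = 5/2. For comparison, the minimum possible |A + A| over all 4-element sets is 2·4 − 1 = 7 (so min K = 7/4), attained only by arithmetic progressions.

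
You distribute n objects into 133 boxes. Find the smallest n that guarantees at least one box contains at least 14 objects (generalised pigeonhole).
n = (14 − 1)·133 + 1 = 1730

By the generalised pigeonhole principle, to guarantee some box contains ≥ r objects we need more than (r − 1) · k objects total. Threshold: n = (r − 1) · k + 1. With r = 14 and k = 133: n = 13 · 133 + 1 = 1729 + 1 = 1730. For n = 1729 = 13 · 133, we can put exactly 13 objects in every box, avoiding 14 in any single one — so 1730 is tight.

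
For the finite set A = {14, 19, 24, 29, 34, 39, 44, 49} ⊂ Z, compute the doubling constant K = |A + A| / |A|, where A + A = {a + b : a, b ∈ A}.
K = |A + A| / |A| = 15/8

Enumerate A + A = {a + b : a, b ∈ A}. With |A| = 8, there are |A|^2 = 64 ordered sum pairs; collecting distinct values, A + A = {28, 33, 38, 43, 48, 53, 58, 63, 68, 73, 78, 83, 88, 93, 98}, so |A + A| = 15. Thus K = 15/8. Here |A + A| = 2|A| − 1 = 15, the minimum possible — so K = 15/8 is minimal, which holds iff A is an arithmetic progression.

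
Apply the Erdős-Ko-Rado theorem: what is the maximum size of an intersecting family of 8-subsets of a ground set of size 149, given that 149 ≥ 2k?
max |F| = C(148, 7) = 267212177232

The Erdős-Ko-Rado theorem states: for n ≥ 2k, an intersecting family of k-subsets of an n-element set has size at most C(n − 1, k − 1), with equality for 'star' families {A ⊆ [n] : |A| = k, i ∈ A} (fix an element i). For n = 149, k = 8: C(148, 7) = 267212177232.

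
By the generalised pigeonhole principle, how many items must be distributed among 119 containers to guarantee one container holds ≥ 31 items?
n = (31 − 1)·119 + 1 = 3571

By the generalised pigeonhole principle, to guarantee some box contains ≥ r objects we need more than (r − 1) · k objects total. Threshold: n = (r − 1) · k + 1. With r = 31 and k = 119: n = 30 · 119 + 1 = 3570 + 1 = 3571. For n = 3570 = 30 · 119, we can put exactly 30 objects in every box, avoiding 31 in any single one — so 3571 is tight.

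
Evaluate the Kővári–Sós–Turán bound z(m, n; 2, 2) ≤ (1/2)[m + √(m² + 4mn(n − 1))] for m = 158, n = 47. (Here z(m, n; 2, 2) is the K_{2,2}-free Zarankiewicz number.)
z(158, 47; 2, 2) ≤ (1/2)[158 + √(158² + 4·158·47·46)] = (1/2)[158 + √1391348] = 668.7771

Kővári–Sós–Turán: let r_1, ..., r_158 be the row sums and z = Σ r_i the total number of 1s. Each pair of columns can share at most one row with both entries 1 (else a 2×2 all-ones block appears), so Σ_i C(r_i, 2) ≤ C(47, 2) = 1081. By convexity Σ_i C(r_i, 2) ≥ 158·C(z/158, 2) = z(z − 158)/(2·158), giving z² − 158z − 158·47·46 ≤ 0 and hence z ≤ (1/2)[158 + √(24964 + 4·341596)] = (1/2)[158 + √1391348] ≈ (1/2)(158 + 1179.5542) = 668.7771.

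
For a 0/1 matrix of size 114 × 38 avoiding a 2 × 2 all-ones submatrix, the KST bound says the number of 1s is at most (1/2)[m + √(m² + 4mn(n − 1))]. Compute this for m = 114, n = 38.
z(114, 38; 2, 2) ≤ (1/2)[114 + √(114² + 4·114·38·37)] = (1/2)[114 + √654132] = 461.3921

Kővári–Sós–Turán: let r_1, ..., r_114 be the row sums and z = Σ r_i the total number of 1s. Each pair of columns can share at most one row with both entries 1 (else a 2×2 all-ones block appears), so Σ_i C(r_i, 2) ≤ C(38, 2) = 703. By convexity Σ_i C(r_i, 2) ≥ 114·C(z/114, 2) = z(z − 114)/(2·114), giving z² − 114z − 114·38·37 ≤ 0 and hence z ≤ (1/2)[114 + √(12996 + 4·160284)] = (1/2)[114 + √654132] ≈ (1/2)(114 + 808.7843) = 461.3921.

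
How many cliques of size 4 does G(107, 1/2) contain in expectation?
E[# K_4] = C(107, 4) · (1/2)^C(4, 2) = 5160610 / 2^6 = 2580305/32 = 80634.53125

For each 4-subset S of vertices (there are C(107, 4) = 5160610 such S), let X_S = 1 if S induces a K_4 (all C(4, 2) = 6 edges present). Then P(X_S = 1) = (1/2)^6 = 1/64. By linearity of expectation, E[# K_4] = C(107, 4) · (1/2)^6 = 5160610 / 64 = 2580305/32 = 80634.53125.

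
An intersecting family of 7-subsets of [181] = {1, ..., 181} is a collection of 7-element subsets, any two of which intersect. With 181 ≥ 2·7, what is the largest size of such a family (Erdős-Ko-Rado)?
max |F| = C(180, 6) = 43424719800

Erdős-Ko-Rado (1961): when n ≥ 2k, max |F| = C(n−1, k−1). The bound is attained by the star {A : i ∈ A} for any fixed i ∈ [n]. Here C(181−1, 7−1) = C(180, 6) = 43424719800.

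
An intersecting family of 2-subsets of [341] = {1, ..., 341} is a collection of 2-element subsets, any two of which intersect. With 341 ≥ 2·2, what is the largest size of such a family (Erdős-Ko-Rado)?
max |F| = C(340, 1) = 340

The Erdős-Ko-Rado theorem states: for n ≥ 2k, an intersecting family of k-subsets of an n-element set has size at most C(n − 1, k − 1), with equality for 'star' families {A ⊆ [n] : |A| = k, i ∈ A} (fix an element i). For n = 341, k = 2: C(340, 1) = 340.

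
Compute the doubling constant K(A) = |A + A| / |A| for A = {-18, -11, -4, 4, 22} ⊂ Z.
K = |A + A| / |A| = 14/5

Enumerate A + A = {a + b : a, b ∈ A}. With |A| = 5, there are |A|^2 = 25 ordered sum pairs; collecting distinct values, A + A = {-36, -29, -22, -15, -14, -8, -7, 0, 4, 8, 11, 18, 26, 44}, so |A + A| = 14. Thus K = 14/5. For comparison, the minimum possible |A + A| over all 5-element sets is 2·5 − 1 = 9 (so min K = 9/5), attained only by arithmetic progressions.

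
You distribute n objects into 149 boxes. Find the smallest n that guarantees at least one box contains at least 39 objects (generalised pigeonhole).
n = (39 − 1)·149 + 1 = 5663

By the generalised pigeonhole principle, to guarantee some box contains ≥ r objects we need more than (r − 1) · k objects total. Threshold: n = (r − 1) · k + 1. With r = 39 and k = 149: n = 38 · 149 + 1 = 5662 + 1 = 5663. For n = 5662 = 38 · 149, we can put exactly 38 objects in every box, avoiding 39 in any single one — so 5663 is tight.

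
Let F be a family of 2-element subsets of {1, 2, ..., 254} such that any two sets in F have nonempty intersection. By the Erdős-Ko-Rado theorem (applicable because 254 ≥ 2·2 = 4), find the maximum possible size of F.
max |F| = C(253, 1) = 253

The Erdős-Ko-Rado theorem states: for n ≥ 2k, an intersecting family of k-subsets of an n-element set has size at most C(n − 1, k − 1), with equality for 'star' families {A ⊆ [n] : |A| = k, i ∈ A} (fix an element i). For n = 254, k = 2: C(253, 1) = 253.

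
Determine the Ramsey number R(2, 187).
R(2, 187) = 187

R(2, k) = k for all k ≥ 2: in a 2-colouring of K_k, either some edge is red (a red K_2) or all edges are blue (a blue K_k). And K_{186} coloured all-blue has no blue K_187, so R(2, 187) > 186. Hence R(2, 187) = 187.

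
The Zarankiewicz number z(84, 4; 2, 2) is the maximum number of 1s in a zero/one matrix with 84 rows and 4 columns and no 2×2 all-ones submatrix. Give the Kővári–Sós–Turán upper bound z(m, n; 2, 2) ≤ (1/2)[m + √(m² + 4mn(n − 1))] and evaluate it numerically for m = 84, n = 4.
z(84, 4; 2, 2) ≤ (1/2)[84 + √(84² + 4·84·4·3)] = (1/2)[84 + √11088] = 94.6498

Kővári–Sós–Turán: let r_1, ..., r_84 be the row sums and z = Σ r_i the total number of 1s. Each pair of columns can share at most one row with both entries 1 (else a 2×2 all-ones block appears), so Σ_i C(r_i, 2) ≤ C(4, 2) = 6. By convexity Σ_i C(r_i, 2) ≥ 84·C(z/84, 2) = z(z − 84)/(2·84), giving z² − 84z − 84·4·3 ≤ 0 and hence z ≤ (1/2)[84 + √(7056 + 4·1008)] = (1/2)[84 + √11088] ≈ (1/2)(84 + 105.2996) = 94.6498.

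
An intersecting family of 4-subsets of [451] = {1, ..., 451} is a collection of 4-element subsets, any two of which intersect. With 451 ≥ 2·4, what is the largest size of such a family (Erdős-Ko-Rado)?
max |F| = C(450, 3) = 15086400

The Erdős-Ko-Rado theorem states: for n ≥ 2k, an intersecting family of k-subsets of an n-element set has size at most C(n − 1, k − 1), with equality for 'star' families {A ⊆ [n] : |A| = k, i ∈ A} (fix an element i). For n = 451, k = 4: C(450, 3) = 15086400.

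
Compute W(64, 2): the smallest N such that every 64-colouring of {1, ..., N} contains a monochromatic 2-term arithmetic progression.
W(64, 2) = 64 + 1 = 65

A 2-term AP is any pair of integers, so a monochromatic 2-AP exists iff some colour is used at least twice. With 64 colours, the colouring i ↦ i on {1, ..., 64} uses each colour once, avoiding any monochromatic pair, so W(64, 2) > 64. For {1, ..., 65}, pigeonhole forces two integers of the same colour, which form a monochromatic 2-AP. Hence W(64, 2) = 65.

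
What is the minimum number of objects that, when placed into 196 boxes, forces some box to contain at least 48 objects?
n = (48 − 1)·196 + 1 = 9213

By the generalised pigeonhole principle, to guarantee some box contains ≥ r objects we need more than (r − 1) · k objects total. Threshold: n = (r − 1) · k + 1. With r = 48 and k = 196: n = 47 · 196 + 1 = 9212 + 1 = 9213. For n = 9212 = 47 · 196, we can put exactly 47 objects in every box, avoiding 48 in any single one — so 9213 is tight.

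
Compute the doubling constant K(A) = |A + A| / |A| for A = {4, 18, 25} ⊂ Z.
K = |A + A| / |A| = 6/3 = 2

Enumerate A + A = {a + b : a, b ∈ A}. With |A| = 3, there are |A|^2 = 9 ordered sum pairs; collecting distinct values, A + A = {8, 22, 29, 36, 43, 50}, so |A + A| = 6. Thus K = 6/3 = 2. For comparison, the minimum possible |A + A| over all 3-element sets is 2·3 − 1 = 5 (so min K = 5/3), attained only by arithmetic progressions.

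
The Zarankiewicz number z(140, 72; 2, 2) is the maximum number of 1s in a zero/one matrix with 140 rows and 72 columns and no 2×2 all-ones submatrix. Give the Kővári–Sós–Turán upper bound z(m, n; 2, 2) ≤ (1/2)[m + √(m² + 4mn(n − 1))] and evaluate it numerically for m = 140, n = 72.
z(140, 72; 2, 2) ≤ (1/2)[140 + √(140² + 4·140·72·71)] = (1/2)[140 + √2882320] = 918.8698

Kővári–Sós–Turán: let r_1, ..., r_140 be the row sums and z = Σ r_i the total number of 1s. Each pair of columns can share at most one row with both entries 1 (else a 2×2 all-ones block appears), so Σ_i C(r_i, 2) ≤ C(72, 2) = 2556. By convexity Σ_i C(r_i, 2) ≥ 140·C(z/140, 2) = z(z − 140)/(2·140), giving z² − 140z − 140·72·71 ≤ 0 and hence z ≤ (1/2)[140 + √(19600 + 4·715680)] = (1/2)[140 + √2882320] ≈ (1/2)(140 + 1697.7397) = 918.8698.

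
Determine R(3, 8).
R(3, 8) = 28

Lower bound: an explicit 2-colouring of K_{27} (typically a Paley-type or other structured construction) avoids a red K_3 and a blue K_8, showing R(3, 8) > 27.
Upper bound: the simple Erdős–Szekeres recurrence only gives R(3, 8) ≤ 31; the tight bound R(3, 8) ≤ 28 requires a sharper case analysis (or computer search) of 2-colourings of K_{28}.
Hence R(3, 8) = 28.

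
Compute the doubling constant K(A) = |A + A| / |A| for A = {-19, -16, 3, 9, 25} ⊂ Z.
K = |A + A| / |A| = 14/5

Enumerate A + A = {a + b : a, b ∈ A}. With |A| = 5, there are |A|^2 = 25 ordered sum pairs; collecting distinct values, A + A = {-38, -35, -32, -16, -13, -10, -7, 6, 9, 12, 18, 28, 34, 50}, so |A + A| = 14. Thus K = 14/5. For comparison, the minimum possible |A + A| over all 5-element sets is 2·5 − 1 = 9 (so min K = 9/5), attained only by arithmetic progressions.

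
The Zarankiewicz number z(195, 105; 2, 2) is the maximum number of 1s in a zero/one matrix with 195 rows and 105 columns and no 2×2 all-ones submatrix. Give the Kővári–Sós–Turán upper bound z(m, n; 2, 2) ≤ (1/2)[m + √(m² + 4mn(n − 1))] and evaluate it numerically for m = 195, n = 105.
z(195, 105; 2, 2) ≤ (1/2)[195 + √(195² + 4·195·105·104)] = (1/2)[195 + √8555625] = 1560

Kővári–Sós–Turán: let r_1, ..., r_195 be the row sums and z = Σ r_i the total number of 1s. Each pair of columns can share at most one row with both entries 1 (else a 2×2 all-ones block appears), so Σ_i C(r_i, 2) ≤ C(105, 2) = 5460. By convexity Σ_i C(r_i, 2) ≥ 195·C(z/195, 2) = z(z − 195)/(2·195), giving z² − 195z − 195·105·104 ≤ 0 and hence z ≤ (1/2)[195 + √(38025 + 4·2129400)] = (1/2)[195 + √8555625] ≈ (1/2)(195 + 2925) = 1560.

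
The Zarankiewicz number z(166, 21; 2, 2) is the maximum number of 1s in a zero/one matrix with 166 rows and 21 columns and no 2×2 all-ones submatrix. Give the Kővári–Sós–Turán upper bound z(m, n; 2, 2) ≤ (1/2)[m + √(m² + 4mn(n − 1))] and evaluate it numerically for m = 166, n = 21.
z(166, 21; 2, 2) ≤ (1/2)[166 + √(166² + 4·166·21·20)] = (1/2)[166 + √306436] = 359.7833

Kővári–Sós–Turán: let r_1, ..., r_166 be the row sums and z = Σ r_i the total number of 1s. Each pair of columns can share at most one row with both entries 1 (else a 2×2 all-ones block appears), so Σ_i C(r_i, 2) ≤ C(21, 2) = 210. By convexity Σ_i C(r_i, 2) ≥ 166·C(z/166, 2) = z(z − 166)/(2·166), giving z² − 166z − 166·21·20 ≤ 0 and hence z ≤ (1/2)[166 + √(27556 + 4·69720)] = (1/2)[166 + √306436] ≈ (1/2)(166 + 553.5666) = 359.7833.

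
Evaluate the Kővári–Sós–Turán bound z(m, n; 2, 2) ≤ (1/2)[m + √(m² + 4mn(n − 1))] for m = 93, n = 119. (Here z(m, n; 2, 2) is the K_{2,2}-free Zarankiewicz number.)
z(93, 119; 2, 2) ≤ (1/2)[93 + √(93² + 4·93·119·118)] = (1/2)[93 + √5232273] = 1190.2081

Kővári–Sós–Turán: let r_1, ..., r_93 be the row sums and z = Σ r_i the total number of 1s. Each pair of columns can share at most one row with both entries 1 (else a 2×2 all-ones block appears), so Σ_i C(r_i, 2) ≤ C(119, 2) = 7021. By convexity Σ_i C(r_i, 2) ≥ 93·C(z/93, 2) = z(z − 93)/(2·93), giving z² − 93z − 93·119·118 ≤ 0 and hence z ≤ (1/2)[93 + √(8649 + 4·1305906)] = (1/2)[93 + √5232273] ≈ (1/2)(93 + 2287.4162) = 1190.2081.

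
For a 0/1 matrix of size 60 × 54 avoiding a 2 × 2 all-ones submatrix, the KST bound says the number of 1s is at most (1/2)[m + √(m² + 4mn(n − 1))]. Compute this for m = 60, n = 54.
z(60, 54; 2, 2) ≤ (1/2)[60 + √(60² + 4·60·54·53)] = (1/2)[60 + √690480] = 445.4756

Kővári–Sós–Turán: let r_1, ..., r_60 be the row sums and z = Σ r_i the total number of 1s. Each pair of columns can share at most one row with both entries 1 (else a 2×2 all-ones block appears), so Σ_i C(r_i, 2) ≤ C(54, 2) = 1431. By convexity Σ_i C(r_i, 2) ≥ 60·C(z/60, 2) = z(z − 60)/(2·60), giving z² − 60z − 60·54·53 ≤ 0 and hence z ≤ (1/2)[60 + √(3600 + 4·171720)] = (1/2)[60 + √690480] ≈ (1/2)(60 + 830.9513) = 445.4756.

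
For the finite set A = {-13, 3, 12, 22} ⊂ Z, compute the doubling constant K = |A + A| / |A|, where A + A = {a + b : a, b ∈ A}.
K = |A + A| / |A| = 10/4 = 5/2

Enumerate A + A = {a + b : a, b ∈ A}. With |A| = 4, there are |A|^2 = 16 ordered sum pairs; collecting distinct values, A + A = {-26, -10, -1, 6, 9, 15, 24, 25, 34, 44}, so |A + A| = 10. Thus K = 10/4 = 5/2. For comparison, the minimum possible |A + A| over all 4-element sets is 2·4 − 1 = 7 (so min K = 7/4), attained only by arithmetic progressions.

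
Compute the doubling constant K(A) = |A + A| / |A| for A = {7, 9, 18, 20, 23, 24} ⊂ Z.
K = |A + A| / |A| = 20/6 = 10/3

Enumerate A + A = {a + b : a, b ∈ A}. With |A| = 6, there are |A|^2 = 36 ordered sum pairs; collecting distinct values, A + A = {14, 16, 18, 25, 27, 29, 30, 31, 32, 33, 36, 38, 40, 41, 42, 43, 44, 46, 47, 48}, so |A + A| = 20. Thus K = 20/6 = 10/3. For comparison, the minimum possible |A + A| over all 6-element sets is 2·6 − 1 = 11 (so min K = 11/6), attained only by arithmetic progressions.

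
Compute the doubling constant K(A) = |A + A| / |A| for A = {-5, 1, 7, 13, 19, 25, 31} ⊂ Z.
K = |A + A| / |A| = 13/7

Enumerate A + A = {a + b : a, b ∈ A}. With |A| = 7, there are |A|^2 = 49 ordered sum pairs; collecting distinct values, A + A = {-10, -4, 2, 8, 14, 20, 26, 32, 38, 44, 50, 56, 62}, so |A + A| = 13. Thus K = 13/7. Here |A + A| = 2|A| − 1 = 13, the minimum possible — so K = 13/7 is minimal, which holds iff A is an arithmetic progression.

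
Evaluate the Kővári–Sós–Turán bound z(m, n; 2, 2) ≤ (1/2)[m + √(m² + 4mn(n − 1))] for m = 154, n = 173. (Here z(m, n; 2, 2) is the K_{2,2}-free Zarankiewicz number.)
z(154, 173; 2, 2) ≤ (1/2)[154 + √(154² + 4·154·173·172)] = (1/2)[154 + √18353412] = 2219.0441

Kővári–Sós–Turán: let r_1, ..., r_154 be the row sums and z = Σ r_i the total number of 1s. Each pair of columns can share at most one row with both entries 1 (else a 2×2 all-ones block appears), so Σ_i C(r_i, 2) ≤ C(173, 2) = 14878. By convexity Σ_i C(r_i, 2) ≥ 154·C(z/154, 2) = z(z − 154)/(2·154), giving z² − 154z − 154·173·172 ≤ 0 and hence z ≤ (1/2)[154 + √(23716 + 4·4582424)] = (1/2)[154 + √18353412] ≈ (1/2)(154 + 4284.0882) = 2219.0441.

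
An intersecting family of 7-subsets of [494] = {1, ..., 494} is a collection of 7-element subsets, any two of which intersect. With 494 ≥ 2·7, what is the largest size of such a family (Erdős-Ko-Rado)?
max |F| = C(493, 6) = 19341305238724

Erdős-Ko-Rado (1961): when n ≥ 2k, max |F| = C(n−1, k−1). The bound is attained by the star {A : i ∈ A} for any fixed i ∈ [n]. Here C(494−1, 7−1) = C(493, 6) = 19341305238724.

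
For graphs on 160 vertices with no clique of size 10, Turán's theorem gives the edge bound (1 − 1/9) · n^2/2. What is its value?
Turán density bound = (8/9) · 160^2/2 = 102400/9 ≈ 11377.7778

Turán's theorem: ex(n, K_{r+1}) is achieved by the complete r-partite Turán graph T(n, r) with parts as balanced as possible, and is at most (1 − 1/r) · n^2/2. For r = 9, n = 160: the density bound is (8/9) · 25600/2 = 102400/9 ≈ 11377.7778. The integer-valued extremum is e(T(160, 9)) = 11377, which is strictly less than the density bound 102400/9 since 9 ∤ 160 (the parts of T(160, 9) cannot all be equal).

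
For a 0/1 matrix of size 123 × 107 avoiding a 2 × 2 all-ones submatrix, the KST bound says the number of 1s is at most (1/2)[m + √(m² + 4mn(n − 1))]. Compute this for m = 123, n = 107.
z(123, 107; 2, 2) ≤ (1/2)[123 + √(123² + 4·123·107·106)] = (1/2)[123 + √5595393] = 1244.2292

Kővári–Sós–Turán: let r_1, ..., r_123 be the row sums and z = Σ r_i the total number of 1s. Each pair of columns can share at most one row with both entries 1 (else a 2×2 all-ones block appears), so Σ_i C(r_i, 2) ≤ C(107, 2) = 5671. By convexity Σ_i C(r_i, 2) ≥ 123·C(z/123, 2) = z(z − 123)/(2·123), giving z² − 123z − 123·107·106 ≤ 0 and hence z ≤ (1/2)[123 + √(15129 + 4·1395066)] = (1/2)[123 + √5595393] ≈ (1/2)(123 + 2365.4583) = 1244.2292.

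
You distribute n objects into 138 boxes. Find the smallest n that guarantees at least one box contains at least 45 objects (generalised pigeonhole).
n = (45 − 1)·138 + 1 = 6073

By the generalised pigeonhole principle, to guarantee some box contains ≥ r objects we need more than (r − 1) · k objects total. Threshold: n = (r − 1) · k + 1. With r = 45 and k = 138: n = 44 · 138 + 1 = 6072 + 1 = 6073. For n = 6072 = 44 · 138, we can put exactly 44 objects in every box, avoiding 45 in any single one — so 6073 is tight.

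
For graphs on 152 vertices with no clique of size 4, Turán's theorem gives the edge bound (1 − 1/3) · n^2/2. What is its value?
Turán density bound = (2/3) · 152^2/2 = 23104/3 ≈ 7701.3333

Turán's theorem: ex(n, K_{r+1}) is achieved by the complete r-partite Turán graph T(n, r) with parts as balanced as possible, and is at most (1 − 1/r) · n^2/2. For r = 3, n = 152: the density bound is (2/3) · 23104/2 = 23104/3 ≈ 7701.3333. The integer-valued extremum is e(T(152, 3)) = 7701, which is strictly less than the density bound 23104/3 since 3 ∤ 152 (the parts of T(152, 3) cannot all be equal).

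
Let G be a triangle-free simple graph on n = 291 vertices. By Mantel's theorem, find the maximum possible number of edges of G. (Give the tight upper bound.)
ex(291, K_3) = ⌊291^2/4⌋ = 21170

Mantel (1907): a triangle-free graph on n vertices has at most ⌊n^2/4⌋ edges, with equality for the complete bipartite graph K_{⌊n/2⌋, ⌈n/2⌉}. For n = 291: ⌊291^2/4⌋ = ⌊84681/4⌋ = 21170. The extremal graph is K_{145, 146}, which has 145·146 = 21170 edges.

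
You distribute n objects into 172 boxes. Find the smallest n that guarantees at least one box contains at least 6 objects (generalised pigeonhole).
n = (6 − 1)·172 + 1 = 861

By the generalised pigeonhole principle, to guarantee some box contains ≥ r objects we need more than (r − 1) · k objects total. Threshold: n = (r − 1) · k + 1. With r = 6 and k = 172: n = 5 · 172 + 1 = 860 + 1 = 861. For n = 860 = 5 · 172, we can put exactly 5 objects in every box, avoiding 6 in any single one — so 861 is tight.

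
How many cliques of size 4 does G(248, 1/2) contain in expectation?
E[# K_4] = C(248, 4) · (1/2)^C(4, 2) = 153829130 / 2^6 = 76914565/32 = 2403580.15625

For each 4-subset S of vertices (there are C(248, 4) = 153829130 such S), let X_S = 1 if S induces a K_4 (all C(4, 2) = 6 edges present). Then P(X_S = 1) = (1/2)^6 = 1/64. By linearity of expectation, E[# K_4] = C(248, 4) · (1/2)^6 = 153829130 / 64 = 76914565/32 = 2403580.15625.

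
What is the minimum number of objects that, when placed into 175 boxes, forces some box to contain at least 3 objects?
n = (3 − 1)·175 + 1 = 351

By the generalised pigeonhole principle, to guarantee some box contains ≥ r objects we need more than (r − 1) · k objects total. Threshold: n = (r − 1) · k + 1. With r = 3 and k = 175: n = 2 · 175 + 1 = 350 + 1 = 351. For n = 350 = 2 · 175, we can put exactly 2 objects in every box, avoiding 3 in any single one — so 351 is tight.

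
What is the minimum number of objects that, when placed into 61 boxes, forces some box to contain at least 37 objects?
n = (37 − 1)·61 + 1 = 2197

By the generalised pigeonhole principle, to guarantee some box contains ≥ r objects we need more than (r − 1) · k objects total. Threshold: n = (r − 1) · k + 1. With r = 37 and k = 61: n = 36 · 61 + 1 = 2196 + 1 = 2197. For n = 2196 = 36 · 61, we can put exactly 36 objects in every box, avoiding 37 in any single one — so 2197 is tight.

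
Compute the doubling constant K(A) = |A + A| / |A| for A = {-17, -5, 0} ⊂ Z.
K = |A + A| / |A| = 6/3 = 2

Enumerate A + A = {a + b : a, b ∈ A}. With |A| = 3, there are |A|^2 = 9 ordered sum pairs; collecting distinct values, A + A = {-34, -22, -17, -10, -5, 0}, so |A + A| = 6. Thus K = 6/3 = 2. For comparison, the minimum possible |A + A| over all 3-element sets is 2·3 − 1 = 5 (so min K = 5/3), attained only by arithmetic progressions.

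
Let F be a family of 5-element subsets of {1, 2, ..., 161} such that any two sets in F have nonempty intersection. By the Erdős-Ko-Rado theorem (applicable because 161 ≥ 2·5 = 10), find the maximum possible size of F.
max |F| = C(160, 4) = 26294360

Erdős-Ko-Rado (1961): when n ≥ 2k, max |F| = C(n−1, k−1). The bound is attained by the star {A : i ∈ A} for any fixed i ∈ [n]. Here C(161−1, 5−1) = C(160, 4) = 26294360.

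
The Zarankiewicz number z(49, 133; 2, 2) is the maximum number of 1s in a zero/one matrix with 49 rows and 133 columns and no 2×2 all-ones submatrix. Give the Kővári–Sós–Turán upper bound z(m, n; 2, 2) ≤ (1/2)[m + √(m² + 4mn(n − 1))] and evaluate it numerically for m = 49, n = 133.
z(49, 133; 2, 2) ≤ (1/2)[49 + √(49² + 4·49·133·132)] = (1/2)[49 + √3443377] = 952.3169

Kővári–Sós–Turán: let r_1, ..., r_49 be the row sums and z = Σ r_i the total number of 1s. Each pair of columns can share at most one row with both entries 1 (else a 2×2 all-ones block appears), so Σ_i C(r_i, 2) ≤ C(133, 2) = 8778. By convexity Σ_i C(r_i, 2) ≥ 49·C(z/49, 2) = z(z − 49)/(2·49), giving z² − 49z − 49·133·132 ≤ 0 and hence z ≤ (1/2)[49 + √(2401 + 4·860244)] = (1/2)[49 + √3443377] ≈ (1/2)(49 + 1855.6339) = 952.3169.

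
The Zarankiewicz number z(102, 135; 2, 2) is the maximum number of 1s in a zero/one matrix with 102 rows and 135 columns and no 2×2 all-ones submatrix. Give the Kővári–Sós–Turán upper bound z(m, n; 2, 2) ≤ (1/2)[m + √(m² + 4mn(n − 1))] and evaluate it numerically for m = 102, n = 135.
z(102, 135; 2, 2) ≤ (1/2)[102 + √(102² + 4·102·135·134)] = (1/2)[102 + √7391124] = 1410.3311

Kővári–Sós–Turán: let r_1, ..., r_102 be the row sums and z = Σ r_i the total number of 1s. Each pair of columns can share at most one row with both entries 1 (else a 2×2 all-ones block appears), so Σ_i C(r_i, 2) ≤ C(135, 2) = 9045. By convexity Σ_i C(r_i, 2) ≥ 102·C(z/102, 2) = z(z − 102)/(2·102), giving z² − 102z − 102·135·134 ≤ 0 and hence z ≤ (1/2)[102 + √(10404 + 4·1845180)] = (1/2)[102 + √7391124] ≈ (1/2)(102 + 2718.6622) = 1410.3311.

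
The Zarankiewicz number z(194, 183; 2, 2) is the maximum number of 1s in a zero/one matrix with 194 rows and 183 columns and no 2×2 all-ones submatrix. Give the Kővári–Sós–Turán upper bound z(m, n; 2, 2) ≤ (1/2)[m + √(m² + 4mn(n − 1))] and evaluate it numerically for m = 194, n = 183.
z(194, 183; 2, 2) ≤ (1/2)[194 + √(194² + 4·194·183·182)] = (1/2)[194 + √25883092] = 2640.7714

Kővári–Sós–Turán: let r_1, ..., r_194 be the row sums and z = Σ r_i the total number of 1s. Each pair of columns can share at most one row with both entries 1 (else a 2×2 all-ones block appears), so Σ_i C(r_i, 2) ≤ C(183, 2) = 16653. By convexity Σ_i C(r_i, 2) ≥ 194·C(z/194, 2) = z(z − 194)/(2·194), giving z² − 194z − 194·183·182 ≤ 0 and hence z ≤ (1/2)[194 + √(37636 + 4·6461364)] = (1/2)[194 + √25883092] ≈ (1/2)(194 + 5087.5428) = 2640.7714.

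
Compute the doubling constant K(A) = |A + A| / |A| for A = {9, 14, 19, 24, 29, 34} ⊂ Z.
K = |A + A| / |A| = 11/6

Enumerate A + A = {a + b : a, b ∈ A}. With |A| = 6, there are |A|^2 = 36 ordered sum pairs; collecting distinct values, A + A = {18, 23, 28, 33, 38, 43, 48, 53, 58, 63, 68}, so |A + A| = 11. Thus K = 11/6. Here |A + A| = 2|A| − 1 = 11, the minimum possible — so K = 11/6 is minimal, which holds iff A is an arithmetic progression.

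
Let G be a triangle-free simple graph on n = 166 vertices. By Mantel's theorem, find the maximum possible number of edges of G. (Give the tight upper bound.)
ex(166, K_3) = ⌊166^2/4⌋ = 6889

Mantel (1907): a triangle-free graph on n vertices has at most ⌊n^2/4⌋ edges, with equality for the complete bipartite graph K_{⌊n/2⌋, ⌈n/2⌉}. For n = 166: ⌊166^2/4⌋ = ⌊27556/4⌋ = 6889. The extremal graph is K_{83, 83}, which has 83·83 = 6889 edges.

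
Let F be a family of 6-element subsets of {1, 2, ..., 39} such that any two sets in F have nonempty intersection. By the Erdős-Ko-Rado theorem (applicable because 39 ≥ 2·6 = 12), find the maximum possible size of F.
max |F| = C(38, 5) = 501942

The Erdős-Ko-Rado theorem states: for n ≥ 2k, an intersecting family of k-subsets of an n-element set has size at most C(n − 1, k − 1), with equality for 'star' families {A ⊆ [n] : |A| = k, i ∈ A} (fix an element i). For n = 39, k = 6: C(38, 5) = 501942.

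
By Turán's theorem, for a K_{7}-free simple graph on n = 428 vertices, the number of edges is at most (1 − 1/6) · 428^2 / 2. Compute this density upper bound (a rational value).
Turán density bound = (5/6) · 428^2/2 = 228980/3 ≈ 76326.6667

Turán's theorem: ex(n, K_{r+1}) is achieved by the complete r-partite Turán graph T(n, r) with parts as balanced as possible, and is at most (1 − 1/r) · n^2/2. For r = 6, n = 428: the density bound is (5/6) · 183184/2 = 228980/3 ≈ 76326.6667. The integer-valued extremum is e(T(428, 6)) = 76326, which is strictly less than the density bound 228980/3 since 6 ∤ 428 (the parts of T(428, 6) cannot all be equal).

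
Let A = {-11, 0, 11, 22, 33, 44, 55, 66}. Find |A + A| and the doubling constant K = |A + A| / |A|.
K = |A + A| / |A| = 15/8

Enumerate A + A = {a + b : a, b ∈ A}. With |A| = 8, there are |A|^2 = 64 ordered sum pairs; collecting distinct values, A + A = {-22, -11, 0, 11, 22, 33, 44, 55, 66, 77, 88, 99, 110, 121, 132}, so |A + A| = 15. Thus K = 15/8. Here |A + A| = 2|A| − 1 = 15, the minimum possible — so K = 15/8 is minimal, which holds iff A is an arithmetic progression.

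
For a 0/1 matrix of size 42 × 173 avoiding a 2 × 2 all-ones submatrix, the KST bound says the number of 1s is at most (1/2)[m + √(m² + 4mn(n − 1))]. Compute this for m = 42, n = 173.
z(42, 173; 2, 2) ≤ (1/2)[42 + √(42² + 4·42·173·172)] = (1/2)[42 + √5000772] = 1139.1203

Kővári–Sós–Turán: let r_1, ..., r_42 be the row sums and z = Σ r_i the total number of 1s. Each pair of columns can share at most one row with both entries 1 (else a 2×2 all-ones block appears), so Σ_i C(r_i, 2) ≤ C(173, 2) = 14878. By convexity Σ_i C(r_i, 2) ≥ 42·C(z/42, 2) = z(z − 42)/(2·42), giving z² − 42z − 42·173·172 ≤ 0 and hence z ≤ (1/2)[42 + √(1764 + 4·1249752)] = (1/2)[42 + √5000772] ≈ (1/2)(42 + 2236.2406) = 1139.1203.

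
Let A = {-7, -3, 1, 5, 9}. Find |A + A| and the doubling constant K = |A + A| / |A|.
K = |A + A| / |A| = 9/5

Enumerate A + A = {a + b : a, b ∈ A}. With |A| = 5, there are |A|^2 = 25 ordered sum pairs; collecting distinct values, A + A = {-14, -10, -6, -2, 2, 6, 10, 14, 18}, so |A + A| = 9. Thus K = 9/5. Here |A + A| = 2|A| − 1 = 9, the minimum possible — so K = 9/5 is minimal, which holds iff A is an arithmetic progression.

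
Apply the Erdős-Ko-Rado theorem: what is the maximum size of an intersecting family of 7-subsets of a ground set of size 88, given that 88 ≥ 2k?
max |F| = C(87, 6) = 504981379

Erdős-Ko-Rado (1961): when n ≥ 2k, max |F| = C(n−1, k−1). The bound is attained by the star {A : i ∈ A} for any fixed i ∈ [n]. Here C(88−1, 7−1) = C(87, 6) = 504981379.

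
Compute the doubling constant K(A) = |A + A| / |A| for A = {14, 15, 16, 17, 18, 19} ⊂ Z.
K = |A + A| / |A| = 11/6

Enumerate A + A = {a + b : a, b ∈ A}. With |A| = 6, there are |A|^2 = 36 ordered sum pairs; collecting distinct values, A + A = {28, 29, 30, 31, 32, 33, 34, 35, 36, 37, 38}, so |A + A| = 11. Thus K = 11/6. Here |A + A| = 2|A| − 1 = 11, the minimum possible — so K = 11/6 is minimal, which holds iff A is an arithmetic progression.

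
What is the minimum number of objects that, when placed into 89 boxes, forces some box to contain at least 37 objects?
n = (37 − 1)·89 + 1 = 3205

By the generalised pigeonhole principle, to guarantee some box contains ≥ r objects we need more than (r − 1) · k objects total. Threshold: n = (r − 1) · k + 1. With r = 37 and k = 89: n = 36 · 89 + 1 = 3204 + 1 = 3205. For n = 3204 = 36 · 89, we can put exactly 36 objects in every box, avoiding 37 in any single one — so 3205 is tight.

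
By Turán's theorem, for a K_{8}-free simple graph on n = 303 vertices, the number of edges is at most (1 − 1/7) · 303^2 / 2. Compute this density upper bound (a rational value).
Turán density bound = (6/7) · 303^2/2 = 275427/7 ≈ 39346.7143

Turán's theorem: ex(n, K_{r+1}) is achieved by the complete r-partite Turán graph T(n, r) with parts as balanced as possible, and is at most (1 − 1/r) · n^2/2. For r = 7, n = 303: the density bound is (6/7) · 91809/2 = 275427/7 ≈ 39346.7143. The integer-valued extremum is e(T(303, 7)) = 39346, which is strictly less than the density bound 275427/7 since 7 ∤ 303 (the parts of T(303, 7) cannot all be equal).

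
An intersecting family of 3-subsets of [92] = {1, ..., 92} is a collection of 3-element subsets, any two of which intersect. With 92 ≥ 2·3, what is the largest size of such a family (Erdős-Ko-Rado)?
max |F| = C(91, 2) = 4095

Erdős-Ko-Rado (1961): when n ≥ 2k, max |F| = C(n−1, k−1). The bound is attained by the star {A : i ∈ A} for any fixed i ∈ [n]. Here C(92−1, 3−1) = C(91, 2) = 4095.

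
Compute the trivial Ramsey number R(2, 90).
R(2, 90) = 90

R(2, k) = k for all k ≥ 2: in a 2-colouring of K_k, either some edge is red (a red K_2) or all edges are blue (a blue K_k). And K_{89} coloured all-blue has no blue K_90, so R(2, 90) > 89. Hence R(2, 90) = 90.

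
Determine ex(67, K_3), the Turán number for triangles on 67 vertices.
ex(67, K_3) = ⌊67^2/4⌋ = 1122

Mantel (1907): a triangle-free graph on n vertices has at most ⌊n^2/4⌋ edges, with equality for the complete bipartite graph K_{⌊n/2⌋, ⌈n/2⌉}. For n = 67: ⌊67^2/4⌋ = ⌊4489/4⌋ = 1122. The extremal graph is K_{33, 34}, which has 33·34 = 1122 edges.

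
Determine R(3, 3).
R(3, 3) = 6

Lower bound: the 5-cycle C_5 (with the remaining edges as the complement) gives a 2-colouring of K_5 with no monochromatic triangle, so R(3, 3) > 5.
Upper bound: in K_6, any vertex has 5 incident edges, so by pigeonhole ≥3 are the same colour (say red). If any pair of those red neighbours has a red edge between them, we get a red triangle; otherwise the three neighbours span a blue triangle. So every 2-colouring of K_6 has a monochromatic triangle.
Hence R(3, 3) = 6.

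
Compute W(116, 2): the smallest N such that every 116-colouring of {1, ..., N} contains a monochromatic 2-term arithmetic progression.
W(116, 2) = 116 + 1 = 117

A 2-term AP is any pair of integers, so a monochromatic 2-AP exists iff some colour is used at least twice. With 116 colours, the colouring i ↦ i on {1, ..., 116} uses each colour once, avoiding any monochromatic pair, so W(116, 2) > 116. For {1, ..., 117}, pigeonhole forces two integers of the same colour, which form a monochromatic 2-AP. Hence W(116, 2) = 117.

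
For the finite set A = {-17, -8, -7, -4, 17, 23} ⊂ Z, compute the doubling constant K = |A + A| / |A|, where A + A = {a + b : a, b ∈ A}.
K = |A + A| / |A| = 21/6 = 7/2

Enumerate A + A = {a + b : a, b ∈ A}. With |A| = 6, there are |A|^2 = 36 ordered sum pairs; collecting distinct values, A + A = {-34, -25, -24, -21, -16, -15, -14, -12, -11, -8, 0, 6, 9, 10, 13, 15, 16, 19, 34, 40, 46}, so |A + A| = 21. Thus K = 21/6 = 7/2. For comparison, the minimum possible |A + A| over all 6-element sets is 2·6 − 1 = 11 (so min K = 11/6), attained only by arithmetic progressions.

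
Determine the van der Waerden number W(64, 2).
W(64, 2) = 64 + 1 = 65

A 2-term AP is any pair of integers, so a monochromatic 2-AP exists iff some colour is used at least twice. With 64 colours, the colouring i ↦ i on {1, ..., 64} uses each colour once, avoiding any monochromatic pair, so W(64, 2) > 64. For {1, ..., 65}, pigeonhole forces two integers of the same colour, which form a monochromatic 2-AP. Hence W(64, 2) = 65.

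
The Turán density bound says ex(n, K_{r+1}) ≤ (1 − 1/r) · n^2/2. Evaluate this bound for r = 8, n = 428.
Turán density bound = (7/8) · 428^2/2 = 80143

Turán's theorem: ex(n, K_{r+1}) is achieved by the complete r-partite Turán graph T(n, r) with parts as balanced as possible, and is at most (1 − 1/r) · n^2/2. For r = 8, n = 428: the density bound is (7/8) · 183184/2 = 80143. The integer-valued extremum is e(T(428, 8)) = 80142, which is strictly less than the density bound 80143 since 8 ∤ 428 (the parts of T(428, 8) cannot all be equal).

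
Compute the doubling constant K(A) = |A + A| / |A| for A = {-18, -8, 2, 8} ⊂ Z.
K = |A + A| / |A| = 9/4

Enumerate A + A = {a + b : a, b ∈ A}. With |A| = 4, there are |A|^2 = 16 ordered sum pairs; collecting distinct values, A + A = {-36, -26, -16, -10, -6, 0, 4, 10, 16}, so |A + A| = 9. Thus K = 9/4. For comparison, the minimum possible |A + A| over all 4-element sets is 2·4 − 1 = 7 (so min K = 7/4), attained only by arithmetic progressions.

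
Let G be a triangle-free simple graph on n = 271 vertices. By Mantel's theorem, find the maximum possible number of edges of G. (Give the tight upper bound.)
ex(271, K_3) = ⌊271^2/4⌋ = 18360

Mantel (1907): a triangle-free graph on n vertices has at most ⌊n^2/4⌋ edges, with equality for the complete bipartite graph K_{⌊n/2⌋, ⌈n/2⌉}. For n = 271: ⌊271^2/4⌋ = ⌊73441/4⌋ = 18360. The extremal graph is K_{135, 136}, which has 135·136 = 18360 edges.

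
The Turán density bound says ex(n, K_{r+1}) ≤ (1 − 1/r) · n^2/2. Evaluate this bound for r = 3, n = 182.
Turán density bound = (2/3) · 182^2/2 = 33124/3 ≈ 11041.3333

Turán's theorem: ex(n, K_{r+1}) is achieved by the complete r-partite Turán graph T(n, r) with parts as balanced as possible, and is at most (1 − 1/r) · n^2/2. For r = 3, n = 182: the density bound is (2/3) · 33124/2 = 33124/3 ≈ 11041.3333. The integer-valued extremum is e(T(182, 3)) = 11041, which is strictly less than the density bound 33124/3 since 3 ∤ 182 (the parts of T(182, 3) cannot all be equal).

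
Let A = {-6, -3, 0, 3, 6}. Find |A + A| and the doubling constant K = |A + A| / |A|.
K = |A + A| / |A| = 9/5

Enumerate A + A = {a + b : a, b ∈ A}. With |A| = 5, there are |A|^2 = 25 ordered sum pairs; collecting distinct values, A + A = {-12, -9, -6, -3, 0, 3, 6, 9, 12}, so |A + A| = 9. Thus K = 9/5. Here |A + A| = 2|A| − 1 = 9, the minimum possible — so K = 9/5 is minimal, which holds iff A is an arithmetic progression.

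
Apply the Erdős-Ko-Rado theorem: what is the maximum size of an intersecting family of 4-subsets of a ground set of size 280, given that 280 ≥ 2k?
max |F| = C(279, 3) = 3580779

The Erdős-Ko-Rado theorem states: for n ≥ 2k, an intersecting family of k-subsets of an n-element set has size at most C(n − 1, k − 1), with equality for 'star' families {A ⊆ [n] : |A| = k, i ∈ A} (fix an element i). For n = 280, k = 4: C(279, 3) = 3580779.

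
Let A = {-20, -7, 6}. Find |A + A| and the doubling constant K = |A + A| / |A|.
K = |A + A| / |A| = 5/3

Enumerate A + A = {a + b : a, b ∈ A}. With |A| = 3, there are |A|^2 = 9 ordered sum pairs; collecting distinct values, A + A = {-40, -27, -14, -1, 12}, so |A + A| = 5. Thus K = 5/3. Here |A + A| = 2|A| − 1 = 5, the minimum possible — so K = 5/3 is minimal, which holds iff A is an arithmetic progression.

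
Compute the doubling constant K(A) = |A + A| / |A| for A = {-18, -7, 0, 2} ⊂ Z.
K = |A + A| / |A| = 10/4 = 5/2

Enumerate A + A = {a + b : a, b ∈ A}. With |A| = 4, there are |A|^2 = 16 ordered sum pairs; collecting distinct values, A + A = {-36, -25, -18, -16, -14, -7, -5, 0, 2, 4}, so |A + A| = 10. Thus K = 10/4 = 5/2. For comparison, the minimum possible |A + A| over all 4-element sets is 2·4 − 1 = 7 (so min K = 7/4), attained only by arithmetic progressions.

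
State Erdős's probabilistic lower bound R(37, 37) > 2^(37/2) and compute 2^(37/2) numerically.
2^(37/2) = 370727.6001; so R(37, 37) > 370727.6001

Colour each edge of K_n uniformly at random with red/blue. The expected number of monochromatic K_37 is C(n, 37) · 2 · 2^(−C(37,2)). If C(n, 37) · 2^(1 − C(37,2)) < 1, then with positive probability no monochromatic K_37 exists, so R(37, 37) > n. The standard estimate C(n, 37) ≤ n^37/37! shows this inequality holds whenever n ≤ 2^(37/2) (since 37! · 2^(C(37,2) − 1) > 2^(37^2/2) ≥ n^37). Hence R(37, 37) > 2^(37/2) = 370727.6001.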